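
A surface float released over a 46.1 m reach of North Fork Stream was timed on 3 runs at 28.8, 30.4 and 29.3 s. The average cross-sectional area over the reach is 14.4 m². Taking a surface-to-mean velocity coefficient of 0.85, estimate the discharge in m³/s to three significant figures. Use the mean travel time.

t̄ = (28.8 + 30.4 + 29.3) / 3 = 29.5 s
v_surface = L / t̄ = 46.1 / 29.5 = 1.563 m/s
v_mean = 0.85 × 1.563 = 1.328 m/s
Q = A × v_mean = 14.4 × 1.328 = 19.13 m³/s

19.1 m³/s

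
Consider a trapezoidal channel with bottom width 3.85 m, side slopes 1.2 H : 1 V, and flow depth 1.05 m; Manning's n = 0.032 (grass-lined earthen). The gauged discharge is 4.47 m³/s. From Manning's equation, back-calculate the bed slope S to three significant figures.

0.00104

A = (b + z·y)·y = (3.85 + 1.2×1.05)×1.05 = 5.366 m²
P = b + 2y√(1+z²) = 3.85 + 2×1.05×√(1+1.2²) = 7.130 m
R = A/P = 5.366/7.130 = 0.7525 m
S = (Q·n / (1·A·R^(2/3)))² = (4.47×0.032 / (1×5.366×0.8273))² = 0.001038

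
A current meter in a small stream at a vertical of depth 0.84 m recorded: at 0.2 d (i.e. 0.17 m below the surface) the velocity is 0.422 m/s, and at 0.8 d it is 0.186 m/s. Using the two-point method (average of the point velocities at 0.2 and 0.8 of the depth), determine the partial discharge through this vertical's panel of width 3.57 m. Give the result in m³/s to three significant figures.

v̄ = (0.422 + 0.186) / 2 = 0.3040 m/s
q = v̄ × d × w = 0.3040 × 0.84 × 3.57 = 0.9116 m³/s

0.912 m³/s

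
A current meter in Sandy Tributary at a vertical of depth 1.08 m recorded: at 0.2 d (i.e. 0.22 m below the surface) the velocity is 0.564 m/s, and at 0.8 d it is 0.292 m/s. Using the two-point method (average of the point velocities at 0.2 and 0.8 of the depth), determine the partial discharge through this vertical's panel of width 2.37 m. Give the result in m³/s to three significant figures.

v̄ = (0.564 + 0.292) / 2 = 0.4280 m/s
q = v̄ × d × w = 0.4280 × 1.08 × 2.37 = 1.096 m³/s

1.10 m³/s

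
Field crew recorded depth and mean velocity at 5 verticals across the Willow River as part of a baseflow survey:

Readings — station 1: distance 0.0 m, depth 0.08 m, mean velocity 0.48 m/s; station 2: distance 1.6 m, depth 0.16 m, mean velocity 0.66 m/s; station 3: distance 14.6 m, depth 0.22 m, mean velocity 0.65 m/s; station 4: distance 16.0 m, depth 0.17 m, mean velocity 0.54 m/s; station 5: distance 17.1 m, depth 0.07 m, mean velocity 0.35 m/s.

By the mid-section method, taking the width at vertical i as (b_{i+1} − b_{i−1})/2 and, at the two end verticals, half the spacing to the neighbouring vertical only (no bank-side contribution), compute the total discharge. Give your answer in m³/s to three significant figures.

w_1 = (1.6 − 0.0)/2 = 0.8 m; q_1 = 0.48 × 0.08 × 0.8 = 0.03072 m³/s
w_2 = (14.6 − 0.0)/2 = 7.3 m; q_2 = 0.66 × 0.16 × 7.3 = 0.7709 m³/s
w_3 = (16.0 − 1.6)/2 = 7.2 m; q_3 = 0.65 × 0.22 × 7.2 = 1.030 m³/s
w_4 = (17.1 − 14.6)/2 = 1.25 m; q_4 = 0.54 × 0.17 × 1.25 = 0.1148 m³/s
w_5 = (17.1 − 16.0)/2 = 0.55 m; q_5 = 0.35 × 0.07 × 0.55 = 0.01348 m³/s
Q = Σ qᵢ = 1.959 m³/s

1.96 m³/s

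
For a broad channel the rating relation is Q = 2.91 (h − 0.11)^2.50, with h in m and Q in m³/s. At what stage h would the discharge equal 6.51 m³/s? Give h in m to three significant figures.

h − h₀ = (Q/C)^(1/b) = (6.51/2.91)^(1/2.50) = 1.380 m
h = 0.11 + 1.380 = 1.490 m

1.49 m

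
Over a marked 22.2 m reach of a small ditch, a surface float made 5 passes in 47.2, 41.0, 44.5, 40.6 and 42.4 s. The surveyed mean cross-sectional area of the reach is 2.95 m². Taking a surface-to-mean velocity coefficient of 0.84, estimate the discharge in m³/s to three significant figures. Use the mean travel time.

t̄ = (47.2 + 41.0 + 44.5 + 40.6 + 42.4) / 5 = 43.14 s
v_surface = L / t̄ = 22.2 / 43.14 = 0.5146 m/s
v_mean = 0.84 × 0.5146 = 0.4323 m/s
Q = A × v_mean = 2.95 × 0.4323 = 1.275 m³/s

1.28 m³/s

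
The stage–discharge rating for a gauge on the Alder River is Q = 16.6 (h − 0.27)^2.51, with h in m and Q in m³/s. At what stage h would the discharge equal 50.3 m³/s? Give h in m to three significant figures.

1.83 m

h − h₀ = (Q/C)^(1/b) = (50.3/16.6)^(1/2.51) = 1.555 m
h = 0.27 + 1.555 = 1.825 m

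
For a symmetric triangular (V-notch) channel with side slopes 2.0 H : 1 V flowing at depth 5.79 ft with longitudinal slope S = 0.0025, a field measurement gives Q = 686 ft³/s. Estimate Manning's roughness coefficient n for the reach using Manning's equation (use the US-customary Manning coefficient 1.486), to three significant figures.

0.0137

A = z·y² = 2.0×5.79² = 67.05 ft²
P = 2y√(1+z²) = 2×5.79×√(1+2.0²) = 25.89 ft
R = A/P = 67.05/25.89 = 2.589 ft
n = (1.486/Q)·A·R^(2/3)·S^(1/2) = (1.486/686) × 67.05 × 1.886 × 0.05000 = 0.01369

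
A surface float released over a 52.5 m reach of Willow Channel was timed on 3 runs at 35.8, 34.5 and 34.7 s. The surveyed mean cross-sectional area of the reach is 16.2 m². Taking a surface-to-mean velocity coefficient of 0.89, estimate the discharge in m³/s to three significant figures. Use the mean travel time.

21.6 m³/s

t̄ = (35.8 + 34.5 + 34.7) / 3 = 35 s
v_surface = L / t̄ = 52.5 / 35 = 1.500 m/s
v_mean = 0.89 × 1.500 = 1.335 m/s
Q = A × v_mean = 16.2 × 1.335 = 21.63 m³/s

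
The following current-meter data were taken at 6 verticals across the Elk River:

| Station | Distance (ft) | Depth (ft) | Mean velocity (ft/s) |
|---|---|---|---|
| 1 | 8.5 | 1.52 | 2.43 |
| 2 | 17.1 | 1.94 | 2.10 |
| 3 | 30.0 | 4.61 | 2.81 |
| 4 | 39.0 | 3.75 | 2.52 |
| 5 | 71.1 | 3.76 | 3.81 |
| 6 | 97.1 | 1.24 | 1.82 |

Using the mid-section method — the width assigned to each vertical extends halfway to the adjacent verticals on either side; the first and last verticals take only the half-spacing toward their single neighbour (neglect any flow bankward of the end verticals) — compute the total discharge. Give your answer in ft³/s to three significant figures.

w_1 = (17.1 − 8.5)/2 = 4.3 ft; q_1 = 2.43 × 1.52 × 4.3 = 15.88 ft³/s
w_2 = (30.0 − 8.5)/2 = 10.75 ft; q_2 = 2.10 × 1.94 × 10.75 = 43.80 ft³/s
w_3 = (39.0 − 17.1)/2 = 10.95 ft; q_3 = 2.81 × 4.61 × 10.95 = 141.8 ft³/s
w_4 = (71.1 − 30.0)/2 = 20.55 ft; q_4 = 2.52 × 3.75 × 20.55 = 194.2 ft³/s
w_5 = (97.1 − 39.0)/2 = 29.05 ft; q_5 = 3.81 × 3.76 × 29.05 = 416.2 ft³/s
w_6 = (97.1 − 71.1)/2 = 13 ft; q_6 = 1.82 × 1.24 × 13 = 29.34 ft³/s
Q = Σ qᵢ = 841.2 ft³/s

841 ft³/s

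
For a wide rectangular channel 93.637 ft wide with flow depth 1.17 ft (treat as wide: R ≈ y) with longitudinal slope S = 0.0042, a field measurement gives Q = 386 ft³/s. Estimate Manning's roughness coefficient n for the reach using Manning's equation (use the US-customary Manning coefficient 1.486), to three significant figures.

A = b·y = 93.637 × 1.17 = 109.6 ft²
Wide channel: R ≈ y = 1.17 ft
n = (1.486/Q)·A·R^(2/3)·S^(1/2) = (1.486/386) × 109.6 × 1.110 × 0.06481 = 0.03035

0.0303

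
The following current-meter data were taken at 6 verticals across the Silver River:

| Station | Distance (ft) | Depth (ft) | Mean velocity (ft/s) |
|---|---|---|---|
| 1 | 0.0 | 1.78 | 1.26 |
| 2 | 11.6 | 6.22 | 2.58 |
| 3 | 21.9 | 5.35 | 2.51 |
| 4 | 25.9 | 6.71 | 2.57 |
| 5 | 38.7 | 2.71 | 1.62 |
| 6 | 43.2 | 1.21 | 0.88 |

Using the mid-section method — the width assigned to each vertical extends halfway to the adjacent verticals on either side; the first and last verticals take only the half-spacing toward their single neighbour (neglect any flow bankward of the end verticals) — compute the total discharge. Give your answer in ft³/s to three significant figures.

470 ft³/s

w_1 = (11.6 − 0.0)/2 = 5.8 ft; q_1 = 1.26 × 1.78 × 5.8 = 13.01 ft³/s
w_2 = (21.9 − 0.0)/2 = 10.95 ft; q_2 = 2.58 × 6.22 × 10.95 = 175.7 ft³/s
w_3 = (25.9 − 11.6)/2 = 7.15 ft; q_3 = 2.51 × 5.35 × 7.15 = 96.01 ft³/s
w_4 = (38.7 − 21.9)/2 = 8.4 ft; q_4 = 2.57 × 6.71 × 8.4 = 144.9 ft³/s
w_5 = (43.2 − 25.9)/2 = 8.65 ft; q_5 = 1.62 × 2.71 × 8.65 = 37.98 ft³/s
w_6 = (43.2 − 38.7)/2 = 2.25 ft; q_6 = 0.88 × 1.21 × 2.25 = 2.396 ft³/s
Q = Σ qᵢ = 470.0 ft³/s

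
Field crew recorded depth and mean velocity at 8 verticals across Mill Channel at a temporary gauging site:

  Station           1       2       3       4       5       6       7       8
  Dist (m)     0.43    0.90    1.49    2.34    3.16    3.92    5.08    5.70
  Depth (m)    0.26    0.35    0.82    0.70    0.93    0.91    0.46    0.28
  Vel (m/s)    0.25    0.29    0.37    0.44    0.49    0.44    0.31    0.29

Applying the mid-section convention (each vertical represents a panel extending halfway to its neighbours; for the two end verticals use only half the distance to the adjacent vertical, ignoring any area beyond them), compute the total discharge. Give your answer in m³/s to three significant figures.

1.44 m³/s

w_1 = (0.90 − 0.43)/2 = 0.235 m; q_1 = 0.25 × 0.26 × 0.235 = 0.01528 m³/s
w_2 = (1.49 − 0.43)/2 = 0.53 m; q_2 = 0.29 × 0.35 × 0.53 = 0.05380 m³/s
w_3 = (2.34 − 0.90)/2 = 0.72 m; q_3 = 0.37 × 0.82 × 0.72 = 0.2184 m³/s
w_4 = (3.16 − 1.49)/2 = 0.835 m; q_4 = 0.44 × 0.70 × 0.835 = 0.2572 m³/s
w_5 = (3.92 − 2.34)/2 = 0.79 m; q_5 = 0.49 × 0.93 × 0.79 = 0.3600 m³/s
w_6 = (5.08 − 3.16)/2 = 0.96 m; q_6 = 0.44 × 0.91 × 0.96 = 0.3844 m³/s
w_7 = (5.70 − 3.92)/2 = 0.89 m; q_7 = 0.31 × 0.46 × 0.89 = 0.1269 m³/s
w_8 = (5.70 − 5.08)/2 = 0.31 m; q_8 = 0.29 × 0.28 × 0.31 = 0.02517 m³/s
Q = Σ qᵢ = 1.441 m³/s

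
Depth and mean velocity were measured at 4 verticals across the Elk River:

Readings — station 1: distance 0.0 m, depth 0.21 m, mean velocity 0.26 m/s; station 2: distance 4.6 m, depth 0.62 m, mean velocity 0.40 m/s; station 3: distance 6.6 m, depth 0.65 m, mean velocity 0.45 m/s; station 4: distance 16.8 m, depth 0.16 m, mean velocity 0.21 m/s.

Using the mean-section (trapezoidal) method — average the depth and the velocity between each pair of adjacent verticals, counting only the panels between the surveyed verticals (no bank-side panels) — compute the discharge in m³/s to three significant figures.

Panel 1-2: Δb = 4.6 m, d̄ = (0.21+0.62)/2 = 0.415, v̄ = (0.26+0.40)/2 = 0.33 → q = 4.6×0.415×0.33 = 0.6300 m³/s
Panel 2-3: Δb = 2 m, d̄ = (0.62+0.65)/2 = 0.635, v̄ = (0.40+0.45)/2 = 0.425 → q = 2×0.635×0.425 = 0.5398 m³/s
Panel 3-4: Δb = 10.2 m, d̄ = (0.65+0.16)/2 = 0.405, v̄ = (0.45+0.21)/2 = 0.33 → q = 10.2×0.405×0.33 = 1.363 m³/s
Q = Σ q = 2.533 m³/s

2.53 m³/s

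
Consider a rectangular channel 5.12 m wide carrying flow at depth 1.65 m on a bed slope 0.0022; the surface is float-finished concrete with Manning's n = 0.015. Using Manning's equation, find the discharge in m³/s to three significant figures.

A = b·y = 5.12 × 1.65 = 8.448 m²
P = b + 2y = 5.12 + 2×1.65 = 8.420 m
R = A/P = 8.448/8.420 = 1.003 m
Q = (1/n)·A·R^(2/3)·S^(1/2) = (1/0.015) × 8.448 × 1.003^(2/3) × 0.0022^(1/2) = 26.47 m³/s

26.5 m³/s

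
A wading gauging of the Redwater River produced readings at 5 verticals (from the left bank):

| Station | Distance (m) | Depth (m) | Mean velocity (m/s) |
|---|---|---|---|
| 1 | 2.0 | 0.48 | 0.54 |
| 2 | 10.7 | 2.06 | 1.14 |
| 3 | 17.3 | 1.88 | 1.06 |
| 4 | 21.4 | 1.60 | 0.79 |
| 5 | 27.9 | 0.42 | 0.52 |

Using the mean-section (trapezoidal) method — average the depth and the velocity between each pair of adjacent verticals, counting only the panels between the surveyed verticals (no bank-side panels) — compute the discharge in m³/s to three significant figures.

34.5 m³/s

Panel 1-2: Δb = 8.7 m, d̄ = (0.48+2.06)/2 = 1.27, v̄ = (0.54+1.14)/2 = 0.84 → q = 8.7×1.27×0.84 = 9.281 m³/s
Panel 2-3: Δb = 6.6 m, d̄ = (2.06+1.88)/2 = 1.97, v̄ = (1.14+1.06)/2 = 1.1 → q = 6.6×1.97×1.1 = 14.30 m³/s
Panel 3-4: Δb = 4.1 m, d̄ = (1.88+1.60)/2 = 1.74, v̄ = (1.06+0.79)/2 = 0.925 → q = 4.1×1.74×0.925 = 6.599 m³/s
Panel 4-5: Δb = 6.5 m, d̄ = (1.60+0.42)/2 = 1.01, v̄ = (0.79+0.52)/2 = 0.655 → q = 6.5×1.01×0.655 = 4.300 m³/s
Q = Σ q = 34.48 m³/s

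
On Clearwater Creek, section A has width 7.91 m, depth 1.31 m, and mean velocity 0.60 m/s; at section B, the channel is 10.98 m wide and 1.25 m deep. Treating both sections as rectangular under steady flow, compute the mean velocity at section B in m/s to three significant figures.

0.453 m/s

Q = A₁V₁ = (7.91×1.31) × 0.60 = 6.217 m³/s
A₂ = 10.98 × 1.25 = 13.73 m²
V₂ = Q/A₂ = 6.217/13.73 = 0.4530 m/s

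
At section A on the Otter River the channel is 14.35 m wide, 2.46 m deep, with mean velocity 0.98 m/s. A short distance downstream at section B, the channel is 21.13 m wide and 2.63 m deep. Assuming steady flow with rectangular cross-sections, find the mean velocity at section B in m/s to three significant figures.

Q = A₁V₁ = (14.35×2.46) × 0.98 = 34.59 m³/s
A₂ = 21.13 × 2.63 = 55.57 m²
V₂ = Q/A₂ = 34.59/55.57 = 0.6225 m/s

0.623 m/s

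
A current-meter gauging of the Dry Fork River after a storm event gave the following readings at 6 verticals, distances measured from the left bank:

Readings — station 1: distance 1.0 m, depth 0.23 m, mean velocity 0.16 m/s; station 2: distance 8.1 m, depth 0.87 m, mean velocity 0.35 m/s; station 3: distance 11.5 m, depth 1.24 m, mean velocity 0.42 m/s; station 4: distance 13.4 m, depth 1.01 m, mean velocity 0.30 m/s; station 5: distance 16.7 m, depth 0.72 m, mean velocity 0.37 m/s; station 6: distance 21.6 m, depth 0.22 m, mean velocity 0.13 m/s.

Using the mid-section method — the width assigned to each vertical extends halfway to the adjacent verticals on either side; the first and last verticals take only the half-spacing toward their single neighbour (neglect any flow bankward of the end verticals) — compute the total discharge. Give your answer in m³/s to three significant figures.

5.06 m³/s

w_1 = (8.1 − 1.0)/2 = 3.55 m; q_1 = 0.16 × 0.23 × 3.55 = 0.1306 m³/s
w_2 = (11.5 − 1.0)/2 = 5.25 m; q_2 = 0.35 × 0.87 × 5.25 = 1.599 m³/s
w_3 = (13.4 − 8.1)/2 = 2.65 m; q_3 = 0.42 × 1.24 × 2.65 = 1.380 m³/s
w_4 = (16.7 − 11.5)/2 = 2.6 m; q_4 = 0.30 × 1.01 × 2.6 = 0.7878 m³/s
w_5 = (21.6 − 13.4)/2 = 4.1 m; q_5 = 0.37 × 0.72 × 4.1 = 1.092 m³/s
w_6 = (21.6 − 16.7)/2 = 2.45 m; q_6 = 0.13 × 0.22 × 2.45 = 0.07007 m³/s
Q = Σ qᵢ = 5.059 m³/s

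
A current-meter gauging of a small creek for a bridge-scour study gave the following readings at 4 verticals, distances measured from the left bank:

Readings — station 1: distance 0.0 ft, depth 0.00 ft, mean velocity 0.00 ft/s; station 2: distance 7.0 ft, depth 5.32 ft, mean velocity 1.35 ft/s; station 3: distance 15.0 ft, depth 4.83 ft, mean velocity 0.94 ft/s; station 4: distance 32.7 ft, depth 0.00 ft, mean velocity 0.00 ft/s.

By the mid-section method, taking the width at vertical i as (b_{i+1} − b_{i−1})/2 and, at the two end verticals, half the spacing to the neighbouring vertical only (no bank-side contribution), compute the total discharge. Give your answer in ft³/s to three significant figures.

w_2 = (15.0 − 0.0)/2 = 7.5 ft; q_2 = 1.35 × 5.32 × 7.5 = 53.87 ft³/s
w_3 = (32.7 − 7.0)/2 = 12.85 ft; q_3 = 0.94 × 4.83 × 12.85 = 58.34 ft³/s
Stations 1, 4 contribute zero (depth or velocity is 0).
Q = Σ qᵢ = 112.2 ft³/s

112 ft³/s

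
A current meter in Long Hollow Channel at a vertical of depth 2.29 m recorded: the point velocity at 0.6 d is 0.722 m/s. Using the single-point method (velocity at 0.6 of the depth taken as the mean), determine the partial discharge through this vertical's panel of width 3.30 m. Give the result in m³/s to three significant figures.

5.46 m³/s

v̄ = v₀.₆ = 0.722 m/s
q = v̄ × d × w = 0.7220 × 2.29 × 3.30 = 5.456 m³/s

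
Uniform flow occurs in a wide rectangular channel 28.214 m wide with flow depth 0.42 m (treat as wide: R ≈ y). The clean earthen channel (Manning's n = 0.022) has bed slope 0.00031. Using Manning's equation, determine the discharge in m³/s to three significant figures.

A = b·y = 28.214 × 0.42 = 11.85 m²
Wide channel: R ≈ y = 0.42 m
Q = (1/n)·A·R^(2/3)·S^(1/2) = (1/0.022) × 11.85 × 0.4200^(2/3) × 0.00031^(1/2) = 5.319 m³/s

5.32 m³/s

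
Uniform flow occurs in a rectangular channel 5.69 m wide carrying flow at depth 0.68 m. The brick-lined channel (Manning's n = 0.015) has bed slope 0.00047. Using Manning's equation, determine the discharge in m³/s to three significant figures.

3.75 m³/s

A = b·y = 5.69 × 0.68 = 3.869 m²
P = b + 2y = 5.69 + 2×0.68 = 7.050 m
R = A/P = 3.869/7.050 = 0.5488 m
Q = (1/n)·A·R^(2/3)·S^(1/2) = (1/0.015) × 3.869 × 0.5488^(2/3) × 0.00047^(1/2) = 3.749 m³/s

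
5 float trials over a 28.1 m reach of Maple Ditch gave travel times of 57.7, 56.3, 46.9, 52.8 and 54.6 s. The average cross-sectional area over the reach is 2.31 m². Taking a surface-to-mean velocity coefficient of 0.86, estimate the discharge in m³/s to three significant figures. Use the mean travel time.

1.04 m³/s

t̄ = (57.7 + 56.3 + 46.9 + 52.8 + 54.6) / 5 = 53.66 s
v_surface = L / t̄ = 28.1 / 53.66 = 0.5237 m/s
v_mean = 0.86 × 0.5237 = 0.4504 m/s
Q = A × v_mean = 2.31 × 0.4504 = 1.040 m³/s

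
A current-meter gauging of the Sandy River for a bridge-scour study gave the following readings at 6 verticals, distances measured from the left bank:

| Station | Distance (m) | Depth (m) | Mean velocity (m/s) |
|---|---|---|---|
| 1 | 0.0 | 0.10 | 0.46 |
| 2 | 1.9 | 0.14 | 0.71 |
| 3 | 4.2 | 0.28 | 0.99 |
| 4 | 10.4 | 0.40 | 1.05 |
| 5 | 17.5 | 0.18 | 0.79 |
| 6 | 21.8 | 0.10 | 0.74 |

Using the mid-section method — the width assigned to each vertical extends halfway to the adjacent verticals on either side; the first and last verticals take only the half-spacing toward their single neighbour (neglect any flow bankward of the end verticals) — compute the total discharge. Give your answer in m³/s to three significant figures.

w_1 = (1.9 − 0.0)/2 = 0.95 m; q_1 = 0.46 × 0.10 × 0.95 = 0.04370 m³/s
w_2 = (4.2 − 0.0)/2 = 2.1 m; q_2 = 0.71 × 0.14 × 2.1 = 0.2087 m³/s
w_3 = (10.4 − 1.9)/2 = 4.25 m; q_3 = 0.99 × 0.28 × 4.25 = 1.178 m³/s
w_4 = (17.5 − 4.2)/2 = 6.65 m; q_4 = 1.05 × 0.40 × 6.65 = 2.793 m³/s
w_5 = (21.8 − 10.4)/2 = 5.7 m; q_5 = 0.79 × 0.18 × 5.7 = 0.8105 m³/s
w_6 = (21.8 − 17.5)/2 = 2.15 m; q_6 = 0.74 × 0.10 × 2.15 = 0.1591 m³/s
Q = Σ qᵢ = 5.193 m³/s

5.19 m³/s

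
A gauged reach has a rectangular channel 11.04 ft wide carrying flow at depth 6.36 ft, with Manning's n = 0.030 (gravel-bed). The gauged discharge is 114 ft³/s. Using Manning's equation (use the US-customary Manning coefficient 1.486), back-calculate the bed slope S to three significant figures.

A = b·y = 11.04 × 6.36 = 70.21 ft²
P = b + 2y = 11.04 + 2×6.36 = 23.76 ft
R = A/P = 70.21/23.76 = 2.955 ft
S = (Q·n / (1.486·A·R^(2/3)))² = (114×0.030 / (1.486×70.21×2.059))² = 0.0002534

0.000253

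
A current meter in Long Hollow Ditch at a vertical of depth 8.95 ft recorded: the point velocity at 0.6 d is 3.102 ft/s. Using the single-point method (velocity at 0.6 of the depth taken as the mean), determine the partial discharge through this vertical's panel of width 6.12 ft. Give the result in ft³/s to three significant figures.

v̄ = v₀.₆ = 3.102 ft/s
q = v̄ × d × w = 3.102 × 8.95 × 6.12 = 169.9 ft³/s

170 ft³/s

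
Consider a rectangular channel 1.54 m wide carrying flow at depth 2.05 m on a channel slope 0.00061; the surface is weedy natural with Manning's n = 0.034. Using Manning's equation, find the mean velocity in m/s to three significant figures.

0.493 m/s

A = b·y = 1.54 × 2.05 = 3.157 m²
P = b + 2y = 1.54 + 2×2.05 = 5.640 m
R = A/P = 3.157/5.640 = 0.5598 m
Q = (1/n)·A·R^(2/3)·S^(1/2) = (1/0.034) × 3.157 × 0.5598^(2/3) × 0.00061^(1/2) = 1.558 m³/s
V = Q/A = 1.558/3.157 = 0.4934 m/s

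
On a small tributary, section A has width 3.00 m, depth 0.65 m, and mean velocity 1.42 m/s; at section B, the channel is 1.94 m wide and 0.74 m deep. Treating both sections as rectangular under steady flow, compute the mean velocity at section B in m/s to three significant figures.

Q = A₁V₁ = (3.00×0.65) × 1.42 = 2.769 m³/s
A₂ = 1.94 × 0.74 = 1.436 m²
V₂ = Q/A₂ = 2.769/1.436 = 1.929 m/s

1.93 m/s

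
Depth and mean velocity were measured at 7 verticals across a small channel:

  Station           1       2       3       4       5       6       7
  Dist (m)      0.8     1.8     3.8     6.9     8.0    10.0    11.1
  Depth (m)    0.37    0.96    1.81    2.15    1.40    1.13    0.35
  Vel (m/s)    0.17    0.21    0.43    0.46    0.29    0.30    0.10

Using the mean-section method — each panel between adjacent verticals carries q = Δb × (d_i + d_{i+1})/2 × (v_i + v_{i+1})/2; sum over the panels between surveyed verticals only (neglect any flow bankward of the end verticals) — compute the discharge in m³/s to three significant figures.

5.39 m³/s

Panel 1-2: Δb = 1 m, d̄ = (0.37+0.96)/2 = 0.665, v̄ = (0.17+0.21)/2 = 0.19 → q = 1×0.665×0.19 = 0.1264 m³/s
Panel 2-3: Δb = 2 m, d̄ = (0.96+1.81)/2 = 1.385, v̄ = (0.21+0.43)/2 = 0.32 → q = 2×1.385×0.32 = 0.8864 m³/s
Panel 3-4: Δb = 3.1 m, d̄ = (1.81+2.15)/2 = 1.98, v̄ = (0.43+0.46)/2 = 0.445 → q = 3.1×1.98×0.445 = 2.731 m³/s
Panel 4-5: Δb = 1.1 m, d̄ = (2.15+1.40)/2 = 1.775, v̄ = (0.46+0.29)/2 = 0.375 → q = 1.1×1.775×0.375 = 0.7322 m³/s
Panel 5-6: Δb = 2 m, d̄ = (1.40+1.13)/2 = 1.265, v̄ = (0.29+0.30)/2 = 0.295 → q = 2×1.265×0.295 = 0.7464 m³/s
Panel 6-7: Δb = 1.1 m, d̄ = (1.13+0.35)/2 = 0.74, v̄ = (0.30+0.10)/2 = 0.2 → q = 1.1×0.74×0.2 = 0.1628 m³/s
Q = Σ q = 5.385 m³/s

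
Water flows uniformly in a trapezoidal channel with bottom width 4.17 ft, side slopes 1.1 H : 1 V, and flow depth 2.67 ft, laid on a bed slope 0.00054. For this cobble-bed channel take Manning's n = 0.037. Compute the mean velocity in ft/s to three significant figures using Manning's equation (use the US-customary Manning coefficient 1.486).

1.26 ft/s

A = (b + z·y)·y = (4.17 + 1.1×2.67)×2.67 = 18.98 ft²
P = b + 2y√(1+z²) = 4.17 + 2×2.67×√(1+1.1²) = 12.11 ft
R = A/P = 18.98/12.11 = 1.567 ft
Q = (1.486/n)·A·R^(2/3)·S^(1/2) = (1.486/0.037) × 18.98 × 1.567^(2/3) × 0.00054^(1/2) = 23.89 ft³/s
V = Q/A = 23.89/18.98 = 1.259 ft/s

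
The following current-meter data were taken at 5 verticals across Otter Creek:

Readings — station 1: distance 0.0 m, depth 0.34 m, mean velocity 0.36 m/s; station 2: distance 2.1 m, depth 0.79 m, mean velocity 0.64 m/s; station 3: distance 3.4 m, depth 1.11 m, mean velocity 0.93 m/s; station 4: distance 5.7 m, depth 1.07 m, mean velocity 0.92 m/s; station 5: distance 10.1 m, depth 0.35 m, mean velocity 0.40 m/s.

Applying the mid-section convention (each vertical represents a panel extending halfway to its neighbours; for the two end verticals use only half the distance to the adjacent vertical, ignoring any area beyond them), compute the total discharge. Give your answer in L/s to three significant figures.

w_1 = (2.1 − 0.0)/2 = 1.05 m; q_1 = 0.36 × 0.34 × 1.05 = 0.1285 m³/s
w_2 = (3.4 − 0.0)/2 = 1.7 m; q_2 = 0.64 × 0.79 × 1.7 = 0.8595 m³/s
w_3 = (5.7 − 2.1)/2 = 1.8 m; q_3 = 0.93 × 1.11 × 1.8 = 1.858 m³/s
w_4 = (10.1 − 3.4)/2 = 3.35 m; q_4 = 0.92 × 1.07 × 3.35 = 3.298 m³/s
w_5 = (10.1 − 5.7)/2 = 2.2 m; q_5 = 0.40 × 0.35 × 2.2 = 0.3080 m³/s
Q = Σ qᵢ = 6.452 m³/s
= 6.452 × 1000 = 6452 L/s

6450 L/s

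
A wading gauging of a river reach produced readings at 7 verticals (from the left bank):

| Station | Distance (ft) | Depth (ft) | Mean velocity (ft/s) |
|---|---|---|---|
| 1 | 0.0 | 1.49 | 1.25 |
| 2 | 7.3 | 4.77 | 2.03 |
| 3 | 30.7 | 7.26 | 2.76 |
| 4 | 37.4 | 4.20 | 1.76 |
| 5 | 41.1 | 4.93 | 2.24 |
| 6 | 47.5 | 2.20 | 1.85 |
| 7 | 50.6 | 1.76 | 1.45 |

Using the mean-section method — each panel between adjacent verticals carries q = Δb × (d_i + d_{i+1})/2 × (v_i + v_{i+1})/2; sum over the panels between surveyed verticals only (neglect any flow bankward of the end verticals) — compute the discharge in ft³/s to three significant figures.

552 ft³/s

Panel 1-2: Δb = 7.3 ft, d̄ = (1.49+4.77)/2 = 3.13, v̄ = (1.25+2.03)/2 = 1.64 → q = 7.3×3.13×1.64 = 37.47 ft³/s
Panel 2-3: Δb = 23.4 ft, d̄ = (4.77+7.26)/2 = 6.015, v̄ = (2.03+2.76)/2 = 2.395 → q = 23.4×6.015×2.395 = 337.1 ft³/s
Panel 3-4: Δb = 6.7 ft, d̄ = (7.26+4.20)/2 = 5.73, v̄ = (2.76+1.76)/2 = 2.26 → q = 6.7×5.73×2.26 = 86.76 ft³/s
Panel 4-5: Δb = 3.7 ft, d̄ = (4.20+4.93)/2 = 4.565, v̄ = (1.76+2.24)/2 = 2 → q = 3.7×4.565×2 = 33.78 ft³/s
Panel 5-6: Δb = 6.4 ft, d̄ = (4.93+2.20)/2 = 3.565, v̄ = (2.24+1.85)/2 = 2.045 → q = 6.4×3.565×2.045 = 46.66 ft³/s
Panel 6-7: Δb = 3.1 ft, d̄ = (2.20+1.76)/2 = 1.98, v̄ = (1.85+1.45)/2 = 1.65 → q = 3.1×1.98×1.65 = 10.13 ft³/s
Q = Σ q = 551.9 ft³/s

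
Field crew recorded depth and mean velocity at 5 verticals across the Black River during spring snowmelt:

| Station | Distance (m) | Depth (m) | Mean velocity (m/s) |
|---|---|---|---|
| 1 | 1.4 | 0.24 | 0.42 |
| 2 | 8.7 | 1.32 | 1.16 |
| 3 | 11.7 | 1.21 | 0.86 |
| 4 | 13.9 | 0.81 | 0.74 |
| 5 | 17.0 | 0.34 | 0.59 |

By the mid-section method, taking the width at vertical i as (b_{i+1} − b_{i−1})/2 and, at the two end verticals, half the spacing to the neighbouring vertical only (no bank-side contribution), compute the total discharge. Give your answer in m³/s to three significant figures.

12.9 m³/s

w_1 = (8.7 − 1.4)/2 = 3.65 m; q_1 = 0.42 × 0.24 × 3.65 = 0.3679 m³/s
w_2 = (11.7 − 1.4)/2 = 5.15 m; q_2 = 1.16 × 1.32 × 5.15 = 7.886 m³/s
w_3 = (13.9 − 8.7)/2 = 2.6 m; q_3 = 0.86 × 1.21 × 2.6 = 2.706 m³/s
w_4 = (17.0 − 11.7)/2 = 2.65 m; q_4 = 0.74 × 0.81 × 2.65 = 1.588 m³/s
w_5 = (17.0 − 13.9)/2 = 1.55 m; q_5 = 0.59 × 0.34 × 1.55 = 0.3109 m³/s
Q = Σ qᵢ = 12.86 m³/s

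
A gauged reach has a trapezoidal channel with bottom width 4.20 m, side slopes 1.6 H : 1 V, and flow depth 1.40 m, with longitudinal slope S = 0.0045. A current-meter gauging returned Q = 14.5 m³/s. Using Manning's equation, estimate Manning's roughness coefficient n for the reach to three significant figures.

A = (b + z·y)·y = (4.20 + 1.6×1.40)×1.40 = 9.016 m²
P = b + 2y√(1+z²) = 4.20 + 2×1.40×√(1+1.6²) = 9.483 m
R = A/P = 9.016/9.483 = 0.9508 m
n = (1/Q)·A·R^(2/3)·S^(1/2) = (1/14.5) × 9.016 × 0.9669 × 0.06708 = 0.04033

0.0403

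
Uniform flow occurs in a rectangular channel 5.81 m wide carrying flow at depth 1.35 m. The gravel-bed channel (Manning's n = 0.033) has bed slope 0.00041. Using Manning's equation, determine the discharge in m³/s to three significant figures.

4.56 m³/s

A = b·y = 5.81 × 1.35 = 7.844 m²
P = b + 2y = 5.81 + 2×1.35 = 8.510 m
R = A/P = 7.844/8.510 = 0.9217 m
Q = (1/n)·A·R^(2/3)·S^(1/2) = (1/0.033) × 7.844 × 0.9217^(2/3) × 0.00041^(1/2) = 4.558 m³/s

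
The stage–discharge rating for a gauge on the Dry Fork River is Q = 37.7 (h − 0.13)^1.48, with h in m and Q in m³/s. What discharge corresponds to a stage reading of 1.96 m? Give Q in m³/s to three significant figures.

Q = 37.7 × (1.96 − 0.13)^1.48 = 37.7 × 1.83^1.48 = 92.21 m³/s

92.2 m³/s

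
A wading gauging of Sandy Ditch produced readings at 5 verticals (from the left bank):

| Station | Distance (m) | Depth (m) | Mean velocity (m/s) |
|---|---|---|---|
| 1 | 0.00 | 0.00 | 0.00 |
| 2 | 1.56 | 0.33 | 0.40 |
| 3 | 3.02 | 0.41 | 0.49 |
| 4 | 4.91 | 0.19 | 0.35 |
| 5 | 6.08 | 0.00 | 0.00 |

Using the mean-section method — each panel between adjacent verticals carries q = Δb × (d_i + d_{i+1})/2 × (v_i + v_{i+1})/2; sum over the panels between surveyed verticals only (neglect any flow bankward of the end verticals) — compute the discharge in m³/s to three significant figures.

Panel 1-2: Δb = 1.56 m, d̄ = (0.00+0.33)/2 = 0.165, v̄ = (0.00+0.40)/2 = 0.2 → q = 1.56×0.165×0.2 = 0.05148 m³/s
Panel 2-3: Δb = 1.46 m, d̄ = (0.33+0.41)/2 = 0.37, v̄ = (0.40+0.49)/2 = 0.445 → q = 1.46×0.37×0.445 = 0.2404 m³/s
Panel 3-4: Δb = 1.89 m, d̄ = (0.41+0.19)/2 = 0.3, v̄ = (0.49+0.35)/2 = 0.42 → q = 1.89×0.3×0.42 = 0.2381 m³/s
Panel 4-5: Δb = 1.17 m, d̄ = (0.19+0.00)/2 = 0.095, v̄ = (0.35+0.00)/2 = 0.175 → q = 1.17×0.095×0.175 = 0.01945 m³/s
Q = Σ q = 0.5495 m³/s

0.549 m³/s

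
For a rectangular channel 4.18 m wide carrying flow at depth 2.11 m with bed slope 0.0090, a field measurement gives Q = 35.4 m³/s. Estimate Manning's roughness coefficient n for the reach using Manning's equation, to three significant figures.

A = b·y = 4.18 × 2.11 = 8.820 m²
P = b + 2y = 4.18 + 2×2.11 = 8.400 m
R = A/P = 8.820/8.400 = 1.050 m
n = (1/Q)·A·R^(2/3)·S^(1/2) = (1/35.4) × 8.820 × 1.033 × 0.09487 = 0.02442

0.0244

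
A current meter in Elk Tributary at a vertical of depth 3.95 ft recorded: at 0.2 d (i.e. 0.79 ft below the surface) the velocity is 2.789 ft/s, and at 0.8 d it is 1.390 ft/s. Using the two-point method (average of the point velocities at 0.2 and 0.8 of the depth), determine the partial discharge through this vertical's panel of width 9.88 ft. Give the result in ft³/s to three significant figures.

v̄ = (2.789 + 1.390) / 2 = 2.090 ft/s
q = v̄ × d × w = 2.090 × 3.95 × 9.88 = 81.54 ft³/s

81.5 ft³/s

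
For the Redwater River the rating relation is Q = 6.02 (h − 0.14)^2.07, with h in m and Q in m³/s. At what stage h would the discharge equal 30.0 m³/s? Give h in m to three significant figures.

2.31 m

h − h₀ = (Q/C)^(1/b) = (30.0/6.02)^(1/2.07) = 2.173 m
h = 0.14 + 2.173 = 2.313 m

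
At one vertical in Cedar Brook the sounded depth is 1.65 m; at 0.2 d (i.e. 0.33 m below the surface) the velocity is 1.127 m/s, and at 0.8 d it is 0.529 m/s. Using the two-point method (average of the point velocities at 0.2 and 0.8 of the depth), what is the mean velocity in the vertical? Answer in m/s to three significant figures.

0.828 m/s

v̄ = (1.127 + 0.529) / 2 = 0.8280 m/s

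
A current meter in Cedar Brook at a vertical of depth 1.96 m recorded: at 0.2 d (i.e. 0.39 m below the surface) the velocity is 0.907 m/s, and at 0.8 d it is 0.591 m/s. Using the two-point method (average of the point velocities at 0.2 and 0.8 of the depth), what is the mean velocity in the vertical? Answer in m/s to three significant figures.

v̄ = (0.907 + 0.591) / 2 = 0.7490 m/s

0.749 m/s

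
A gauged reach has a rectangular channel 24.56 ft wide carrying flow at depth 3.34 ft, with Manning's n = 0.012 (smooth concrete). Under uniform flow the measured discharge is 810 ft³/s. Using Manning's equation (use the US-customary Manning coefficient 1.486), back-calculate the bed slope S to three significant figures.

A = b·y = 24.56 × 3.34 = 82.03 ft²
P = b + 2y = 24.56 + 2×3.34 = 31.24 ft
R = A/P = 82.03/31.24 = 2.626 ft
S = (Q·n / (1.486·A·R^(2/3)))² = (810×0.012 / (1.486×82.03×1.903))² = 0.001755

0.00176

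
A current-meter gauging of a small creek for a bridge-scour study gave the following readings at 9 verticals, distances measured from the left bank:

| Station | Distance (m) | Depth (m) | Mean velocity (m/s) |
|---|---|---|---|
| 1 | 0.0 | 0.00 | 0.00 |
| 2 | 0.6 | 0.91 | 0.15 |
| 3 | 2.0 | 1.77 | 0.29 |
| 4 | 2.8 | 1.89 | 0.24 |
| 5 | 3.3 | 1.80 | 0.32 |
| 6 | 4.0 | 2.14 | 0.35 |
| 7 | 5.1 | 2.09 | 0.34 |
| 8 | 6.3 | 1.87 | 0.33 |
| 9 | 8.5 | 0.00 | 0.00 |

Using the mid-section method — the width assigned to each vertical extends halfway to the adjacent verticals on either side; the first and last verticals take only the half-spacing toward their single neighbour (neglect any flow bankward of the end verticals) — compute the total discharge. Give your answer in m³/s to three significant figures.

w_2 = (2.0 − 0.0)/2 = 1 m; q_2 = 0.15 × 0.91 × 1 = 0.1365 m³/s
w_3 = (2.8 − 0.6)/2 = 1.1 m; q_3 = 0.29 × 1.77 × 1.1 = 0.5646 m³/s
w_4 = (3.3 − 2.0)/2 = 0.65 m; q_4 = 0.24 × 1.89 × 0.65 = 0.2948 m³/s
w_5 = (4.0 − 2.8)/2 = 0.6 m; q_5 = 0.32 × 1.80 × 0.6 = 0.3456 m³/s
w_6 = (5.1 − 3.3)/2 = 0.9 m; q_6 = 0.35 × 2.14 × 0.9 = 0.6741 m³/s
w_7 = (6.3 − 4.0)/2 = 1.15 m; q_7 = 0.34 × 2.09 × 1.15 = 0.8172 m³/s
w_8 = (8.5 − 5.1)/2 = 1.7 m; q_8 = 0.33 × 1.87 × 1.7 = 1.049 m³/s
Stations 1, 9 contribute zero (depth or velocity is 0).
Q = Σ qᵢ = 3.882 m³/s

3.88 m³/s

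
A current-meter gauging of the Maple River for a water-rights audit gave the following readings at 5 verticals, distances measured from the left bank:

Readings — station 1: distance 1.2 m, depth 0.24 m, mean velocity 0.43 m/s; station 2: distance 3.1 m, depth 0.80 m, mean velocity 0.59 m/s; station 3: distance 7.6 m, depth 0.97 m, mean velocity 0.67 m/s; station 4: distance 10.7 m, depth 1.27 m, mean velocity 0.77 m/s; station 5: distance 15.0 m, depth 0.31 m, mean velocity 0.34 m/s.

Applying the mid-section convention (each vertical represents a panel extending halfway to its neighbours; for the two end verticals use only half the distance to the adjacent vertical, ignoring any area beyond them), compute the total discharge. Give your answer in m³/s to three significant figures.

w_1 = (3.1 − 1.2)/2 = 0.95 m; q_1 = 0.43 × 0.24 × 0.95 = 0.09804 m³/s
w_2 = (7.6 − 1.2)/2 = 3.2 m; q_2 = 0.59 × 0.80 × 3.2 = 1.510 m³/s
w_3 = (10.7 − 3.1)/2 = 3.8 m; q_3 = 0.67 × 0.97 × 3.8 = 2.470 m³/s
w_4 = (15.0 − 7.6)/2 = 3.7 m; q_4 = 0.77 × 1.27 × 3.7 = 3.618 m³/s
w_5 = (15.0 − 10.7)/2 = 2.15 m; q_5 = 0.34 × 0.31 × 2.15 = 0.2266 m³/s
Q = Σ qᵢ = 7.923 m³/s

7.92 m³/s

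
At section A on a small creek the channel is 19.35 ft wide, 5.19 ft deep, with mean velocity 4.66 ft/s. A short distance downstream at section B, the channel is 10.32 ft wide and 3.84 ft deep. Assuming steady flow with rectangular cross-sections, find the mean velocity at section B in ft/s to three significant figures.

11.8 ft/s

Q = A₁V₁ = (19.35×5.19) × 4.66 = 468.0 ft³/s
A₂ = 10.32 × 3.84 = 39.63 ft²
V₂ = Q/A₂ = 468.0/39.63 = 11.81 ft/s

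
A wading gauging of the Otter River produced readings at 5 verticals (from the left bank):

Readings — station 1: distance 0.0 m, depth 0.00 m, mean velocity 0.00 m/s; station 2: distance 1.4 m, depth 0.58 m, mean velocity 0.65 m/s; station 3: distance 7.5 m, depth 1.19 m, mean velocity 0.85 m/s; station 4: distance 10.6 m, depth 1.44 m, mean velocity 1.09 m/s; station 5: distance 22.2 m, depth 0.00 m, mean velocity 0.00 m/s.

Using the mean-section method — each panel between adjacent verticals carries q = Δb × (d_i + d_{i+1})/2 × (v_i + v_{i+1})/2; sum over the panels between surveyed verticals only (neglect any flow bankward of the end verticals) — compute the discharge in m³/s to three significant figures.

12.7 m³/s

Panel 1-2: Δb = 1.4 m, d̄ = (0.00+0.58)/2 = 0.29, v̄ = (0.00+0.65)/2 = 0.325 → q = 1.4×0.29×0.325 = 0.1320 m³/s
Panel 2-3: Δb = 6.1 m, d̄ = (0.58+1.19)/2 = 0.885, v̄ = (0.65+0.85)/2 = 0.75 → q = 6.1×0.885×0.75 = 4.049 m³/s
Panel 3-4: Δb = 3.1 m, d̄ = (1.19+1.44)/2 = 1.315, v̄ = (0.85+1.09)/2 = 0.97 → q = 3.1×1.315×0.97 = 3.954 m³/s
Panel 4-5: Δb = 11.6 m, d̄ = (1.44+0.00)/2 = 0.72, v̄ = (1.09+0.00)/2 = 0.545 → q = 11.6×0.72×0.545 = 4.552 m³/s
Q = Σ q = 12.69 m³/s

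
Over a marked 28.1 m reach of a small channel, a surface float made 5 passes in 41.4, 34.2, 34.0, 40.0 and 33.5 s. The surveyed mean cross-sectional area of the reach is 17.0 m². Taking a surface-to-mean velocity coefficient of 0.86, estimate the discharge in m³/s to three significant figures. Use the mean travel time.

t̄ = (41.4 + 34.2 + 34.0 + 40.0 + 33.5) / 5 = 36.62 s
v_surface = L / t̄ = 28.1 / 36.62 = 0.7673 m/s
v_mean = 0.86 × 0.7673 = 0.6599 m/s
Q = A × v_mean = 17.0 × 0.6599 = 11.22 m³/s

11.2 m³/s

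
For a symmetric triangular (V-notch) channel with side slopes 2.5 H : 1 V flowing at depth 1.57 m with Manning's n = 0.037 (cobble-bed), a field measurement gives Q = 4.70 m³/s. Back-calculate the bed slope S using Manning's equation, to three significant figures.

A = z·y² = 2.5×1.57² = 6.162 m²
P = 2y√(1+z²) = 2×1.57×√(1+2.5²) = 8.455 m
R = A/P = 6.162/8.455 = 0.7289 m
S = (Q·n / (1·A·R^(2/3)))² = (4.70×0.037 / (1×6.162×0.8099))² = 0.001214

0.00121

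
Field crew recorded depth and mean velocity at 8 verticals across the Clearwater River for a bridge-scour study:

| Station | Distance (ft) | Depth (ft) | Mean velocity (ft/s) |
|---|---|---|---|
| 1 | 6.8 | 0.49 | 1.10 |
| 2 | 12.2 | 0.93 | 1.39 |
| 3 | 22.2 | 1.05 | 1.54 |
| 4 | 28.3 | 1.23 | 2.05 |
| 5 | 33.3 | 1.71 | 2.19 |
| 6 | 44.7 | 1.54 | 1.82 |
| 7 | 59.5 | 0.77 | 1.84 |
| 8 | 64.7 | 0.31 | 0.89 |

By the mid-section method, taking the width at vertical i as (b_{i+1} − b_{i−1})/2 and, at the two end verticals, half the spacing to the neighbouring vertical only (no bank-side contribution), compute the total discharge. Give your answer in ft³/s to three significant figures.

w_1 = (12.2 − 6.8)/2 = 2.7 ft; q_1 = 1.10 × 0.49 × 2.7 = 1.455 ft³/s
w_2 = (22.2 − 6.8)/2 = 7.7 ft; q_2 = 1.39 × 0.93 × 7.7 = 9.954 ft³/s
w_3 = (28.3 − 12.2)/2 = 8.05 ft; q_3 = 1.54 × 1.05 × 8.05 = 13.02 ft³/s
w_4 = (33.3 − 22.2)/2 = 5.55 ft; q_4 = 2.05 × 1.23 × 5.55 = 13.99 ft³/s
w_5 = (44.7 − 28.3)/2 = 8.2 ft; q_5 = 2.19 × 1.71 × 8.2 = 30.71 ft³/s
w_6 = (59.5 − 33.3)/2 = 13.1 ft; q_6 = 1.82 × 1.54 × 13.1 = 36.72 ft³/s
w_7 = (64.7 − 44.7)/2 = 10 ft; q_7 = 1.84 × 0.77 × 10 = 14.17 ft³/s
w_8 = (64.7 − 59.5)/2 = 2.6 ft; q_8 = 0.89 × 0.31 × 2.6 = 0.7173 ft³/s
Q = Σ qᵢ = 120.7 ft³/s

121 ft³/s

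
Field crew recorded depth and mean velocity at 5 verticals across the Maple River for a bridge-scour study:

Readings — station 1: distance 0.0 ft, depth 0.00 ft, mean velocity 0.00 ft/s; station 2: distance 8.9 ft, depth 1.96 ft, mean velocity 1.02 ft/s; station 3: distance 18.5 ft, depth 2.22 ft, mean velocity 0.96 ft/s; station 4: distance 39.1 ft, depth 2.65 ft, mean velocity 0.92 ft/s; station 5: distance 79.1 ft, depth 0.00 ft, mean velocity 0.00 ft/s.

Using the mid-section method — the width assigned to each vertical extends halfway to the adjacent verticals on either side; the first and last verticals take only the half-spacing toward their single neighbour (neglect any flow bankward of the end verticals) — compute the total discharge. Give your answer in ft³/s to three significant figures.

w_2 = (18.5 − 0.0)/2 = 9.25 ft; q_2 = 1.02 × 1.96 × 9.25 = 18.49 ft³/s
w_3 = (39.1 − 8.9)/2 = 15.1 ft; q_3 = 0.96 × 2.22 × 15.1 = 32.18 ft³/s
w_4 = (79.1 − 18.5)/2 = 30.3 ft; q_4 = 0.92 × 2.65 × 30.3 = 73.87 ft³/s
Stations 1, 5 contribute zero (depth or velocity is 0).
Q = Σ qᵢ = 124.5 ft³/s

125 ft³/s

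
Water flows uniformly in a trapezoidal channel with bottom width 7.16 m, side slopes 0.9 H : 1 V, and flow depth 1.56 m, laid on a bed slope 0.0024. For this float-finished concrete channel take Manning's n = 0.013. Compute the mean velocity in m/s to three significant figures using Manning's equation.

4.20 m/s

A = (b + z·y)·y = (7.16 + 0.9×1.56)×1.56 = 13.36 m²
P = b + 2y√(1+z²) = 7.16 + 2×1.56×√(1+0.9²) = 11.36 m
R = A/P = 13.36/11.36 = 1.176 m
Q = (1/n)·A·R^(2/3)·S^(1/2) = (1/0.013) × 13.36 × 1.176^(2/3) × 0.0024^(1/2) = 56.10 m³/s
V = Q/A = 56.10/13.36 = 4.199 m/s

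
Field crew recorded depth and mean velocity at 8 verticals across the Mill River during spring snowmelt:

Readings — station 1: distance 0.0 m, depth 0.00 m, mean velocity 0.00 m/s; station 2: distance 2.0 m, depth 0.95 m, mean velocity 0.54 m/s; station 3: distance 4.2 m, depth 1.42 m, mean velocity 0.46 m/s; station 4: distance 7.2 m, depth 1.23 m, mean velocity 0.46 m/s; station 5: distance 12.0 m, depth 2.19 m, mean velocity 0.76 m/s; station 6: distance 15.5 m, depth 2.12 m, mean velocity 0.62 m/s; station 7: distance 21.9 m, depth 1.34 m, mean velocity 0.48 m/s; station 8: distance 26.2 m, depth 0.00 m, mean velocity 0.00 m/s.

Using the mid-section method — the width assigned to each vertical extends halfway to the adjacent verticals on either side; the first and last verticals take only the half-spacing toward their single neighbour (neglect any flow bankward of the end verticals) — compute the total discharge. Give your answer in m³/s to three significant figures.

w_2 = (4.2 − 0.0)/2 = 2.1 m; q_2 = 0.54 × 0.95 × 2.1 = 1.077 m³/s
w_3 = (7.2 − 2.0)/2 = 2.6 m; q_3 = 0.46 × 1.42 × 2.6 = 1.698 m³/s
w_4 = (12.0 − 4.2)/2 = 3.9 m; q_4 = 0.46 × 1.23 × 3.9 = 2.207 m³/s
w_5 = (15.5 − 7.2)/2 = 4.15 m; q_5 = 0.76 × 2.19 × 4.15 = 6.907 m³/s
w_6 = (21.9 − 12.0)/2 = 4.95 m; q_6 = 0.62 × 2.12 × 4.95 = 6.506 m³/s
w_7 = (26.2 − 15.5)/2 = 5.35 m; q_7 = 0.48 × 1.34 × 5.35 = 3.441 m³/s
Stations 1, 8 contribute zero (depth or velocity is 0).
Q = Σ qᵢ = 21.84 m³/s

21.8 m³/s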